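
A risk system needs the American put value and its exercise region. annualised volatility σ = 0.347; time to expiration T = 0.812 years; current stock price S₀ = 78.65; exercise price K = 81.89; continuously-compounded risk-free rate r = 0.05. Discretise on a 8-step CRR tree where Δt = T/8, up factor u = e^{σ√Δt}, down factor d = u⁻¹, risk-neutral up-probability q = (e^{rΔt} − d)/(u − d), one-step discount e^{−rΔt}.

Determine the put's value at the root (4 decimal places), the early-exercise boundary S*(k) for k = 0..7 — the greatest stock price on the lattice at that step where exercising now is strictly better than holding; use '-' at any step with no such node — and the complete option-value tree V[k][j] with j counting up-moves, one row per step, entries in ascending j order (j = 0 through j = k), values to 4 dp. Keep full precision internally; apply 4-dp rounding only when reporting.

price = 10.2994
boundary = - - - 56.4500 50.5420 56.4500 63.0486 70.4185
tree:
10.2994
14.3868 6.2411
19.4728 9.3532 3.1348
25.4400 13.5936 5.1293 1.1350
31.3480 19.0293 8.1955 2.0583 0.2059
36.6377 25.4400 12.6939 3.6970 0.4101 0.0000
41.3738 31.3480 18.8414 6.5615 0.8168 0.0000 0.0000
45.6142 36.6377 25.4400 11.4715 1.6268 0.0000 0.0000 0.0000
49.4108 41.3738 31.3480 18.8414 3.2400 0.0000 0.0000 0.0000 0.0000

Δt=0.10150  u=1.11689  d=0.89534  q=0.49536  discount=0.99494
step 8 (expiry): payoffs max(K−S,0) = 49.4108 41.3738 31.3480 18.8414 3.2400 0.0000 0.0000 0.0000 0.0000
step 7: (k=7,j=0): S=36.2758, (K−S)⁺=45.6142, hold=45.1997 ⇒ V=45.6142 exercise | (k=7,j=1): S=45.2523, (K−S)⁺=36.6377, hold=36.2232 ⇒ V=36.6377 exercise | (k=7,j=2): S=56.4500, (K−S)⁺=25.4400, hold=25.0255 ⇒ V=25.4400 exercise | (k=7,j=3): S=70.4185, (K−S)⁺=11.4715, hold=11.0569 ⇒ V=11.4715 exercise | (k=7,j=4): S=87.8437, (K−S)⁺=0.0000, hold=1.6268 ⇒ V=1.6268 continue | (k=7,j=5): S=109.5806, (K−S)⁺=0.0000, hold=0.0000 ⇒ V=0.0000 continue | (k=7,j=6): S=136.6964, (K−S)⁺=0.0000, hold=0.0000 ⇒ V=0.0000 continue | (k=7,j=7): S=170.5220, (K−S)⁺=0.0000, hold=0.0000 ⇒ V=0.0000 continue  boundary S*=70.4185
step 6: (k=6,j=0): S=40.5162, (K−S)⁺=41.3738, hold=40.9593 ⇒ V=41.3738 exercise | (k=6,j=1): S=50.5420, (K−S)⁺=31.3480, hold=30.9335 ⇒ V=31.3480 exercise | (k=6,j=2): S=63.0486, (K−S)⁺=18.8414, hold=18.4269 ⇒ V=18.8414 exercise | (k=6,j=3): S=78.6500, (K−S)⁺=3.2400, hold=6.5615 ⇒ V=6.5615 continue | (k=6,j=4): S=98.1120, (K−S)⁺=0.0000, hold=0.8168 ⇒ V=0.8168 continue | (k=6,j=5): S=122.3899, (K−S)⁺=0.0000, hold=0.0000 ⇒ V=0.0000 continue | (k=6,j=6): S=152.6753, (K−S)⁺=0.0000, hold=0.0000 ⇒ V=0.0000 continue  boundary S*=63.0486
step 5: (k=5,j=0): S=45.2523, (K−S)⁺=36.6377, hold=36.2232 ⇒ V=36.6377 exercise | (k=5,j=1): S=56.4500, (K−S)⁺=25.4400, hold=25.0255 ⇒ V=25.4400 exercise | (k=5,j=2): S=70.4185, (K−S)⁺=11.4715, hold=12.6939 ⇒ V=12.6939 continue | (k=5,j=3): S=87.8437, (K−S)⁺=0.0000, hold=3.6970 ⇒ V=3.6970 continue | (k=5,j=4): S=109.5806, (K−S)⁺=0.0000, hold=0.4101 ⇒ V=0.4101 continue | (k=5,j=5): S=136.6964, (K−S)⁺=0.0000, hold=0.0000 ⇒ V=0.0000 continue  boundary S*=56.4500
step 4: (k=4,j=0): S=50.5420, (K−S)⁺=31.3480, hold=30.9335 ⇒ V=31.3480 exercise | (k=4,j=1): S=63.0486, (K−S)⁺=18.8414, hold=19.0293 ⇒ V=19.0293 continue | (k=4,j=2): S=78.6500, (K−S)⁺=3.2400, hold=8.1955 ⇒ V=8.1955 continue | (k=4,j=3): S=98.1120, (K−S)⁺=0.0000, hold=2.0583 ⇒ V=2.0583 continue | (k=4,j=4): S=122.3899, (K−S)⁺=0.0000, hold=0.2059 ⇒ V=0.2059 continue  boundary S*=50.5420
step 3: (k=3,j=0): S=56.4500, (K−S)⁺=25.4400, hold=25.1181 ⇒ V=25.4400 exercise | (k=3,j=1): S=70.4185, (K−S)⁺=11.4715, hold=13.5936 ⇒ V=13.5936 continue | (k=3,j=2): S=87.8437, (K−S)⁺=0.0000, hold=5.1293 ⇒ V=5.1293 continue | (k=3,j=3): S=109.5806, (K−S)⁺=0.0000, hold=1.1350 ⇒ V=1.1350 continue  boundary S*=56.4500
step 2: (k=2,j=0): S=63.0486, (K−S)⁺=18.8414, hold=19.4728 ⇒ V=19.4728 continue | (k=2,j=1): S=78.6500, (K−S)⁺=3.2400, hold=9.3532 ⇒ V=9.3532 continue | (k=2,j=2): S=98.1120, (K−S)⁺=0.0000, hold=3.1348 ⇒ V=3.1348 continue  boundary S*=-
step 1: (k=1,j=0): S=70.4185, (K−S)⁺=11.4715, hold=14.3868 ⇒ V=14.3868 continue | (k=1,j=1): S=87.8437, (K−S)⁺=0.0000, hold=6.2411 ⇒ V=6.2411 continue  boundary S*=-
step 0: (k=0,j=0): S=78.6500, (K−S)⁺=3.2400, hold=10.2994 ⇒ V=10.2994 continue  boundary S*=-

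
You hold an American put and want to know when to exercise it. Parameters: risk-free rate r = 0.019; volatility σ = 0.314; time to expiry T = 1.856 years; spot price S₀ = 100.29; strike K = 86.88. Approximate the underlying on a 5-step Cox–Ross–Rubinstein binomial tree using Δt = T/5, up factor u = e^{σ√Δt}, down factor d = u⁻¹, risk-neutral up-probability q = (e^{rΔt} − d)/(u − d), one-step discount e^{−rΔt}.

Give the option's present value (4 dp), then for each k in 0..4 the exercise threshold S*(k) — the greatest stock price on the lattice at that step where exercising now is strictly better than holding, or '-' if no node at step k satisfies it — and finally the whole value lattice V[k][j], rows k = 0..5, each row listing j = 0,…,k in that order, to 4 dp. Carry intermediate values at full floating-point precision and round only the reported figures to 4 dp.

Δt=0.37120, u=1.21083, d=0.82588, q=0.47070, disc=e^(-rΔt)=0.99297
k=5 terminal: V=max(K-S,0) → 48.3466 30.3856 4.0527 0.0000 0.0000 0.0000
k=4: j=0 S=46.6575 intr=40.2225 cont=39.6119 V=40.2225[EX]; j=1 S=68.4052 intr=18.4748 cont=17.8642 V=18.4748[EX]; j=2 S=100.2900 intr=0.0000 cont=2.1300 V=2.1300[hold]; j=3 S=147.0367 intr=0.0000 cont=0.0000 V=0.0000[hold]; j=4 S=215.5728 intr=0.0000 cont=0.0000 V=0.0000[hold]  S*(4)=68.4052
k=3: j=0 S=56.4944 intr=30.3856 cont=29.7750 V=30.3856[EX]; j=1 S=82.8273 intr=4.0527 cont=10.7054 V=10.7054[hold]; j=2 S=121.4344 intr=0.0000 cont=1.1195 V=1.1195[hold]; j=3 S=178.0369 intr=0.0000 cont=0.0000 V=0.0000[hold]  S*(3)=56.4944
k=2: j=0 S=68.4052 intr=18.4748 cont=20.9736 V=20.9736[hold]; j=1 S=100.2900 intr=0.0000 cont=6.1498 V=6.1498[hold]; j=2 S=147.0367 intr=0.0000 cont=0.5884 V=0.5884[hold]  S*(2)=-
k=1: j=0 S=82.8273 intr=4.0527 cont=13.8976 V=13.8976[hold]; j=1 S=121.4344 intr=0.0000 cont=3.5072 V=3.5072[hold]  S*(1)=-
k=0: j=0 S=100.2900 intr=0.0000 cont=8.9435 V=8.9435[hold]  S*(0)=-

price = 8.9435
boundary = - - - 56.4944 68.4052
tree:
8.9435
13.8976 3.5072
20.9736 6.1498 0.5884
30.3856 10.7054 1.1195 0.0000
40.2225 18.4748 2.1300 0.0000 0.0000
48.3466 30.3856 4.0527 0.0000 0.0000 0.0000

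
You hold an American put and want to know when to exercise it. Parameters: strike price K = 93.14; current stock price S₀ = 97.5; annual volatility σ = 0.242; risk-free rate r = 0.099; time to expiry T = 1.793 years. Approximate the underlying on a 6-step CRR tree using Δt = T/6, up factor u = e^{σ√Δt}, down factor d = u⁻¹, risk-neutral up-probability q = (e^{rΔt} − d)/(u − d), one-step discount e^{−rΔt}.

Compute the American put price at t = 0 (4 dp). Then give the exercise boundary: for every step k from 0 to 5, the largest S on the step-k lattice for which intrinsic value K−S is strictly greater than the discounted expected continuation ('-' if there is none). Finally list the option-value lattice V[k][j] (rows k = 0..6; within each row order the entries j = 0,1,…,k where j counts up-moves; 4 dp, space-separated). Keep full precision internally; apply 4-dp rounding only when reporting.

price = 5.2680
boundary = - - 74.8339 65.5609 74.8339 85.4184
tree:
5.2680
9.9893 2.1236
18.3061 4.4870 0.5230
27.5791 9.2349 1.2830 0.0000
35.7030 18.3061 3.1475 0.0000 0.0000
42.8202 27.5791 7.7216 0.0000 0.0000 0.0000
49.0555 35.7030 18.3061 0.0000 0.0000 0.0000 0.0000

Δt=0.29883, u=1.14144, d=0.87609, q=0.58013, disc=e^(-rΔt)=0.97085
k=6 terminal: V=max(K-S,0) → 49.0555 35.7030 18.3061 0.0000 0.0000 0.0000 0.0000
k=5: j=0 S=50.3198 intr=42.8202 cont=40.1051 V=42.8202[EX]; j=1 S=65.5609 intr=27.5791 cont=24.8639 V=27.5791[EX]; j=2 S=85.4184 intr=7.7216 cont=7.4621 V=7.7216[EX]; j=3 S=111.2904 intr=0.0000 cont=0.0000 V=0.0000[hold]; j=4 S=144.9987 intr=0.0000 cont=0.0000 V=0.0000[hold]; j=5 S=188.9168 intr=0.0000 cont=0.0000 V=0.0000[hold]  S*(5)=85.4184
k=4: j=0 S=57.4370 intr=35.7030 cont=32.9878 V=35.7030[EX]; j=1 S=74.8339 intr=18.3061 cont=15.5910 V=18.3061[EX]; j=2 S=97.5000 intr=0.0000 cont=3.1475 V=3.1475[hold]; j=3 S=127.0314 intr=0.0000 cont=0.0000 V=0.0000[hold]; j=4 S=165.5074 intr=0.0000 cont=0.0000 V=0.0000[hold]  S*(4)=74.8339
k=3: j=0 S=65.5609 intr=27.5791 cont=24.8639 V=27.5791[EX]; j=1 S=85.4184 intr=7.7216 cont=9.2349 V=9.2349[hold]; j=2 S=111.2904 intr=0.0000 cont=1.2830 V=1.2830[hold]; j=3 S=144.9987 intr=0.0000 cont=0.0000 V=0.0000[hold]  S*(3)=65.5609
k=2: j=0 S=74.8339 intr=18.3061 cont=16.4433 V=18.3061[EX]; j=1 S=97.5000 intr=0.0000 cont=4.4870 V=4.4870[hold]; j=2 S=127.0314 intr=0.0000 cont=0.5230 V=0.5230[hold]  S*(2)=74.8339
k=1: j=0 S=85.4184 intr=7.7216 cont=9.9893 V=9.9893[hold]; j=1 S=111.2904 intr=0.0000 cont=2.1236 V=2.1236[hold]  S*(1)=-
k=0: j=0 S=97.5000 intr=0.0000 cont=5.2680 V=5.2680[hold]  S*(0)=-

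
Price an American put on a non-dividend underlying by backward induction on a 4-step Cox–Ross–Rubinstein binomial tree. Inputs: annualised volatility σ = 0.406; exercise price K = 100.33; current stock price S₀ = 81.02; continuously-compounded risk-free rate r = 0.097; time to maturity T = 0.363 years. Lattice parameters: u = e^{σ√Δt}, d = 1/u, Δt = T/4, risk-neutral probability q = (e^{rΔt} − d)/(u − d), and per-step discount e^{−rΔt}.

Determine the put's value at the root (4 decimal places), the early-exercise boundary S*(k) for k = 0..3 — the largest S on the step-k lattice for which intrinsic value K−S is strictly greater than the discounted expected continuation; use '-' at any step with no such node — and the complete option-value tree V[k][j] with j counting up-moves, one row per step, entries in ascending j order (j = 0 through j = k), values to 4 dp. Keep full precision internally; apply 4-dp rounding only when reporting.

Δt=0.09075  u=1.13010  d=0.88488  q=0.50552  discount=0.99124
step 4 (expiry): payoffs max(K−S,0) = 50.6566 36.8907 19.3100 0.0000 0.0000
step 3: (k=3,j=0): S=56.1360, (K−S)⁺=44.1940, hold=43.3147 ⇒ V=44.1940 exercise | (k=3,j=1): S=71.6927, (K−S)⁺=28.6373, hold=27.7579 ⇒ V=28.6373 exercise | (k=3,j=2): S=91.5607, (K−S)⁺=8.7693, hold=9.4648 ⇒ V=9.4648 continue | (k=3,j=3): S=116.9347, (K−S)⁺=0.0000, hold=0.0000 ⇒ V=0.0000 continue  boundary S*=71.6927
step 2: (k=2,j=0): S=63.4393, (K−S)⁺=36.8907, hold=36.0114 ⇒ V=36.8907 exercise | (k=2,j=1): S=81.0200, (K−S)⁺=19.3100, hold=18.7792 ⇒ V=19.3100 exercise | (k=2,j=2): S=103.4728, (K−S)⁺=0.0000, hold=4.6392 ⇒ V=4.6392 continue  boundary S*=81.0200
step 1: (k=1,j=0): S=71.6927, (K−S)⁺=28.6373, hold=27.7579 ⇒ V=28.6373 exercise | (k=1,j=1): S=91.5607, (K−S)⁺=8.7693, hold=11.7894 ⇒ V=11.7894 continue  boundary S*=71.6927
step 0: (k=0,j=0): S=81.0200, (K−S)⁺=19.3100, hold=19.9440 ⇒ V=19.9440 continue  boundary S*=-

price = 19.9440
boundary = - 71.6927 81.0200 71.6927
tree:
19.9440
28.6373 11.7894
36.8907 19.3100 4.6392
44.1940 28.6373 9.4648 0.0000
50.6566 36.8907 19.3100 0.0000 0.0000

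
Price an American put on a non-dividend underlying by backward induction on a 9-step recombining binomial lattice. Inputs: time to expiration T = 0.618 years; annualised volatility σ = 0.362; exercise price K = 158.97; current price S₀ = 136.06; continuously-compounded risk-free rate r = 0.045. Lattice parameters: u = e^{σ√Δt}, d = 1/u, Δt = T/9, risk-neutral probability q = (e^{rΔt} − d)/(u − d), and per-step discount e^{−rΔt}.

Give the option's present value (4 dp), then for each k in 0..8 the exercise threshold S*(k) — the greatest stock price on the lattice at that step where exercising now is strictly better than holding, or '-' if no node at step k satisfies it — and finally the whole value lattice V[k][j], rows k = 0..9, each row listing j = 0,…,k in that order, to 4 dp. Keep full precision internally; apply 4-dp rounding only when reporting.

price = 28.5617
boundary = - - - 102.3621 112.5476 102.3621 112.5476 123.7466 136.0600
tree:
28.5617
36.9701 20.0799
46.4621 27.4250 12.6399
56.6079 36.3030 18.4522 6.7323
65.8716 46.4224 26.1072 10.6827 2.7052
74.2969 56.6079 35.5882 16.5051 4.7523 0.6136
81.9598 65.8716 46.4224 24.6516 8.2173 1.2130 0.0000
88.9292 74.2969 56.6079 35.2234 13.9168 2.3979 0.0000 0.0000
95.2678 81.9598 65.8716 46.4224 22.9100 4.7405 0.0000 0.0000 0.0000
101.0328 88.9292 74.2969 56.6079 35.2234 9.3714 0.0000 0.0000 0.0000 0.0000

params: Δt=0.06867 u=1.09950 d=0.90950 q=0.49259 e^(-rΔt)=0.99691
t_9 payoffs: 101.0328 88.9292 74.2969 56.6079 35.2234 9.3714 0.0000 0.0000 0.0000 0.0000
t_8: node(8,0) S=63.7022 payoff=95.2678 vs cont=94.7774 → 95.2678 [stop]  node(8,1) S=77.0102 payoff=81.9598 vs cont=81.4693 → 81.9598 [stop]  node(8,2) S=93.0984 payoff=65.8716 vs cont=65.3811 → 65.8716 [stop]  node(8,3) S=112.5476 payoff=46.4224 vs cont=45.9319 → 46.4224 [stop]  node(8,4) S=136.0600 payoff=22.9100 vs cont=22.4195 → 22.9100 [stop]  node(8,5) S=164.4843 payoff=0.0000 vs cont=4.7405 → 4.7405 [wait]  node(8,6) S=198.8468 payoff=0.0000 vs cont=0.0000 → 0.0000 [wait]  node(8,7) S=240.3879 payoff=0.0000 vs cont=0.0000 → 0.0000 [wait]  node(8,8) S=290.6074 payoff=0.0000 vs cont=0.0000 → 0.0000 [wait]  ⇒ S*(8)=136.0600
t_7: node(7,0) S=70.0408 payoff=88.9292 vs cont=88.4387 → 88.9292 [stop]  node(7,1) S=84.6731 payoff=74.2969 vs cont=73.8065 → 74.2969 [stop]  node(7,2) S=102.3621 payoff=56.6079 vs cont=56.1174 → 56.6079 [stop]  node(7,3) S=123.7466 payoff=35.2234 vs cont=34.7329 → 35.2234 [stop]  node(7,4) S=149.5986 payoff=9.3714 vs cont=13.9168 → 13.9168 [wait]  node(7,5) S=180.8513 payoff=0.0000 vs cont=2.3979 → 2.3979 [wait]  node(7,6) S=218.6329 payoff=0.0000 vs cont=0.0000 → 0.0000 [wait]  node(7,7) S=264.3076 payoff=0.0000 vs cont=0.0000 → 0.0000 [wait]  ⇒ S*(7)=123.7466
t_6: node(6,0) S=77.0102 payoff=81.9598 vs cont=81.4693 → 81.9598 [stop]  node(6,1) S=93.0984 payoff=65.8716 vs cont=65.3811 → 65.8716 [stop]  node(6,2) S=112.5476 payoff=46.4224 vs cont=45.9319 → 46.4224 [stop]  node(6,3) S=136.0600 payoff=22.9100 vs cont=24.6516 → 24.6516 [wait]  node(6,4) S=164.4843 payoff=0.0000 vs cont=8.2173 → 8.2173 [wait]  node(6,5) S=198.8468 payoff=0.0000 vs cont=1.2130 → 1.2130 [wait]  node(6,6) S=240.3879 payoff=0.0000 vs cont=0.0000 → 0.0000 [wait]  ⇒ S*(6)=112.5476
t_5: node(5,0) S=84.6731 payoff=74.2969 vs cont=73.8065 → 74.2969 [stop]  node(5,1) S=102.3621 payoff=56.6079 vs cont=56.1174 → 56.6079 [stop]  node(5,2) S=123.7466 payoff=35.2234 vs cont=35.5882 → 35.5882 [wait]  node(5,3) S=149.5986 payoff=9.3714 vs cont=16.5051 → 16.5051 [wait]  node(5,4) S=180.8513 payoff=0.0000 vs cont=4.7523 → 4.7523 [wait]  node(5,5) S=218.6329 payoff=0.0000 vs cont=0.6136 → 0.6136 [wait]  ⇒ S*(5)=102.3621
t_4: node(4,0) S=93.0984 payoff=65.8716 vs cont=65.3811 → 65.8716 [stop]  node(4,1) S=112.5476 payoff=46.4224 vs cont=46.1110 → 46.4224 [stop]  node(4,2) S=136.0600 payoff=22.9100 vs cont=26.1072 → 26.1072 [wait]  node(4,3) S=164.4843 payoff=0.0000 vs cont=10.6827 → 10.6827 [wait]  node(4,4) S=198.8468 payoff=0.0000 vs cont=2.7052 → 2.7052 [wait]  ⇒ S*(4)=112.5476
t_3: node(3,0) S=102.3621 payoff=56.6079 vs cont=56.1174 → 56.6079 [stop]  node(3,1) S=123.7466 payoff=35.2234 vs cont=36.3030 → 36.3030 [wait]  node(3,2) S=149.5986 payoff=9.3714 vs cont=18.4522 → 18.4522 [wait]  node(3,3) S=180.8513 payoff=0.0000 vs cont=6.7323 → 6.7323 [wait]  ⇒ S*(3)=102.3621
t_2: node(2,0) S=112.5476 payoff=46.4224 vs cont=46.4621 → 46.4621 [wait]  node(2,1) S=136.0600 payoff=22.9100 vs cont=27.4250 → 27.4250 [wait]  node(2,2) S=164.4843 payoff=0.0000 vs cont=12.6399 → 12.6399 [wait]  ⇒ S*(2)=-
t_1: node(1,0) S=123.7466 payoff=35.2234 vs cont=36.9701 → 36.9701 [wait]  node(1,1) S=149.5986 payoff=9.3714 vs cont=20.0799 → 20.0799 [wait]  ⇒ S*(1)=-
t_0: node(0,0) S=136.0600 payoff=22.9100 vs cont=28.5617 → 28.5617 [wait]  ⇒ S*(0)=-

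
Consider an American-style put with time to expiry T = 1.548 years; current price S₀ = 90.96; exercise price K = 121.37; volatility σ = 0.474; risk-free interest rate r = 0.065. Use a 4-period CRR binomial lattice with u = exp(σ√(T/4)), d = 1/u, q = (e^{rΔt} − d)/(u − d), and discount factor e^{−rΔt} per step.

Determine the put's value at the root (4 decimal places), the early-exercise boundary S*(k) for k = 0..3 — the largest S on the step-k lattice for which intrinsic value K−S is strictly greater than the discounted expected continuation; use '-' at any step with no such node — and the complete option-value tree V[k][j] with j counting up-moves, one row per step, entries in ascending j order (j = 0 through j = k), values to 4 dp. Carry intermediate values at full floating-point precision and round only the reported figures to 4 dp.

price = 37.7395
boundary = - 67.7312 50.4345 67.7312
tree:
37.7395
53.6388 21.8145
70.9355 34.9568 8.1418
83.8151 53.6388 15.7351 0.0000
93.4056 70.9355 30.4100 0.0000 0.0000

Δt=0.38700, u=1.34295, d=0.74463, q=0.46939, disc=e^(-rΔt)=0.97516
k=4 terminal: V=max(K-S,0) → 93.4056 70.9355 30.4100 0.0000 0.0000
k=3: j=0 S=37.5549 intr=83.8151 cont=80.8001 V=83.8151[EX]; j=1 S=67.7312 intr=53.6388 cont=50.6238 V=53.6388[EX]; j=2 S=122.1552 intr=0.0000 cont=15.7351 V=15.7351[hold]; j=3 S=220.3102 intr=0.0000 cont=0.0000 V=0.0000[hold]  S*(3)=67.7312
k=2: j=0 S=50.4345 intr=70.9355 cont=67.9205 V=70.9355[EX]; j=1 S=90.9600 intr=30.4100 cont=34.9568 V=34.9568[hold]; j=2 S=164.0488 intr=0.0000 cont=8.1418 V=8.1418[hold]  S*(2)=50.4345
k=1: j=0 S=67.7312 intr=53.6388 cont=52.7050 V=53.6388[EX]; j=1 S=122.1552 intr=0.0000 cont=21.8145 V=21.8145[hold]  S*(1)=67.7312
k=0: j=0 S=90.9600 intr=30.4100 cont=37.7395 V=37.7395[hold]  S*(0)=-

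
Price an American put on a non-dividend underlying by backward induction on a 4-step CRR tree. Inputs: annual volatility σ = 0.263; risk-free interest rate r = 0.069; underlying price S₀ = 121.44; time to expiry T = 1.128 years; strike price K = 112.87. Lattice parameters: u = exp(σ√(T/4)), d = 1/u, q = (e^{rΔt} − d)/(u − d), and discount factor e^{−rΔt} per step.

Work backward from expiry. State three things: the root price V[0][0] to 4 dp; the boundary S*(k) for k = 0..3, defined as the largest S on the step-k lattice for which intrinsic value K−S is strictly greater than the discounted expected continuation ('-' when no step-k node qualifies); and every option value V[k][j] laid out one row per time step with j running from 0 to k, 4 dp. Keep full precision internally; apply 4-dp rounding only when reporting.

price = 6.4581
boundary = - - 91.8443 79.8726
tree:
6.4581
11.8762 1.9909
21.0257 4.3679 0.0000
32.9974 9.5833 0.0000 0.0000
43.4087 21.0257 0.0000 0.0000 0.0000

params: Δt=0.28200 u=1.14989 d=0.86965 q=0.53526 e^(-rΔt)=0.98073
t_4 payoffs: 43.4087 21.0257 0.0000 0.0000 0.0000
t_3: node(3,0) S=79.8726 payoff=32.9974 vs cont=30.8224 → 32.9974 [stop]  node(3,1) S=105.6105 payoff=7.2595 vs cont=9.5833 → 9.5833 [wait]  node(3,2) S=139.6421 payoff=0.0000 vs cont=0.0000 → 0.0000 [wait]  node(3,3) S=184.6401 payoff=0.0000 vs cont=0.0000 → 0.0000 [wait]  ⇒ S*(3)=79.8726
t_2: node(2,0) S=91.8443 payoff=21.0257 vs cont=20.0705 → 21.0257 [stop]  node(2,1) S=121.4400 payoff=0.0000 vs cont=4.3679 → 4.3679 [wait]  node(2,2) S=160.5725 payoff=0.0000 vs cont=0.0000 → 0.0000 [wait]  ⇒ S*(2)=91.8443
t_1: node(1,0) S=105.6105 payoff=7.2595 vs cont=11.8762 → 11.8762 [wait]  node(1,1) S=139.6421 payoff=0.0000 vs cont=1.9909 → 1.9909 [wait]  ⇒ S*(1)=-
t_0: node(0,0) S=121.4400 payoff=0.0000 vs cont=6.4581 → 6.4581 [wait]  ⇒ S*(0)=-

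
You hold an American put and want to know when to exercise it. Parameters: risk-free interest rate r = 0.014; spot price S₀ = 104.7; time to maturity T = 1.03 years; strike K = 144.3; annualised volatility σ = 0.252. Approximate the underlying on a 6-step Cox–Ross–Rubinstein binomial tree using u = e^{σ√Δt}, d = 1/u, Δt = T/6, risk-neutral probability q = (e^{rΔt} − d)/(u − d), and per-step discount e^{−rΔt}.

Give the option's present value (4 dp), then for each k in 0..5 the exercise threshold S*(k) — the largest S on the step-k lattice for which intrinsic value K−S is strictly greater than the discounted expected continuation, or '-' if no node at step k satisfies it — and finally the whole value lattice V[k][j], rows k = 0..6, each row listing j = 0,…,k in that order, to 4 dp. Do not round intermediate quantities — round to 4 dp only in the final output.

Δt=0.17167  u=1.11006  d=0.90086  q=0.48542  discount=0.99760
step 6 (expiry): payoffs max(K−S,0) = 88.3400 75.3448 59.3317 39.6000 15.2861 0.0000 0.0000
step 5: (k=5,j=0): S=62.1187, (K−S)⁺=82.1813, hold=81.8349 ⇒ V=82.1813 exercise | (k=5,j=1): S=76.5442, (K−S)⁺=67.7558, hold=67.4094 ⇒ V=67.7558 exercise | (k=5,j=2): S=94.3196, (K−S)⁺=49.9804, hold=49.6340 ⇒ V=49.9804 exercise | (k=5,j=3): S=116.2228, (K−S)⁺=28.0772, hold=27.7308 ⇒ V=28.0772 exercise | (k=5,j=4): S=143.2126, (K−S)⁺=1.0874, hold=7.8470 ⇒ V=7.8470 continue | (k=5,j=5): S=176.4700, (K−S)⁺=0.0000, hold=0.0000 ⇒ V=0.0000 continue  boundary S*=116.2228
step 4: (k=4,j=0): S=68.9552, (K−S)⁺=75.3448, hold=74.9984 ⇒ V=75.3448 exercise | (k=4,j=1): S=84.9683, (K−S)⁺=59.3317, hold=58.9853 ⇒ V=59.3317 exercise | (k=4,j=2): S=104.7000, (K−S)⁺=39.6000, hold=39.2536 ⇒ V=39.6000 exercise | (k=4,j=3): S=129.0139, (K−S)⁺=15.2861, hold=18.2132 ⇒ V=18.2132 continue | (k=4,j=4): S=158.9740, (K−S)⁺=0.0000, hold=4.0282 ⇒ V=4.0282 continue  boundary S*=104.7000
step 3: (k=3,j=0): S=76.5442, (K−S)⁺=67.7558, hold=67.4094 ⇒ V=67.7558 exercise | (k=3,j=1): S=94.3196, (K−S)⁺=49.9804, hold=49.6340 ⇒ V=49.9804 exercise | (k=3,j=2): S=116.2228, (K−S)⁺=28.0772, hold=29.1482 ⇒ V=29.1482 continue | (k=3,j=3): S=143.2126, (K−S)⁺=1.0874, hold=11.3003 ⇒ V=11.3003 continue  boundary S*=94.3196
step 2: (k=2,j=0): S=84.9683, (K−S)⁺=59.3317, hold=58.9853 ⇒ V=59.3317 exercise | (k=2,j=1): S=104.7000, (K−S)⁺=39.6000, hold=39.7723 ⇒ V=39.7723 continue | (k=2,j=2): S=129.0139, (K−S)⁺=15.2861, hold=20.4352 ⇒ V=20.4352 continue  boundary S*=84.9683
step 1: (k=1,j=0): S=94.3196, (K−S)⁺=49.9804, hold=49.7175 ⇒ V=49.9804 exercise | (k=1,j=1): S=116.2228, (K−S)⁺=28.0772, hold=30.3127 ⇒ V=30.3127 continue  boundary S*=94.3196
step 0: (k=0,j=0): S=104.7000, (K−S)⁺=39.6000, hold=40.3362 ⇒ V=40.3362 continue  boundary S*=-

price = 40.3362
boundary = - 94.3196 84.9683 94.3196 104.7000 116.2228
tree:
40.3362
49.9804 30.3127
59.3317 39.7723 20.4352
67.7558 49.9804 29.1482 11.3003
75.3448 59.3317 39.6000 18.2132 4.0282
82.1813 67.7558 49.9804 28.0772 7.8470 0.0000
88.3400 75.3448 59.3317 39.6000 15.2861 0.0000 0.0000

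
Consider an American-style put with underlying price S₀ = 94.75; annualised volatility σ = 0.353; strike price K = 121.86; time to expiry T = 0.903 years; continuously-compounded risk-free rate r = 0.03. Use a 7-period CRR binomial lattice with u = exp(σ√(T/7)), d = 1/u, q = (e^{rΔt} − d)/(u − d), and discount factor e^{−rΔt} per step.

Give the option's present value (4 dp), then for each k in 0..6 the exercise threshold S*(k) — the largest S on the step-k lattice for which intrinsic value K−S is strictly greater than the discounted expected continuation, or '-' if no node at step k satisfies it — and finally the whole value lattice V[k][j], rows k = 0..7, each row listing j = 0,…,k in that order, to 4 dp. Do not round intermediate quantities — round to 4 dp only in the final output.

price = 30.3724
boundary = - - 73.5283 64.7728 73.5283 83.4674 94.7500
tree:
30.3724
38.9596 21.4461
48.3317 29.2640 13.2699
57.0872 38.4349 19.7057 6.5038
64.8002 48.3317 28.1748 10.8201 1.9468
71.5947 57.0872 38.3926 17.4898 3.7846 0.0000
77.5802 64.8002 48.3317 27.1100 7.3572 0.0000 0.0000
82.8529 71.5947 57.0872 38.3926 14.3023 0.0000 0.0000 0.0000

params: Δt=0.12900 u=1.13517 d=0.88092 q=0.48360 e^(-rΔt)=0.99614
t_7 payoffs: 82.8529 71.5947 57.0872 38.3926 14.3023 0.0000 0.0000 0.0000
t_6: node(6,0) S=44.2798 payoff=77.5802 vs cont=77.1095 → 77.5802 [stop]  node(6,1) S=57.0598 payoff=64.8002 vs cont=64.3295 → 64.8002 [stop]  node(6,2) S=73.5283 payoff=48.3317 vs cont=47.8610 → 48.3317 [stop]  node(6,3) S=94.7500 payoff=27.1100 vs cont=26.6393 → 27.1100 [stop]  node(6,4) S=122.0966 payoff=0.0000 vs cont=7.3572 → 7.3572 [wait]  node(6,5) S=157.3360 payoff=0.0000 vs cont=0.0000 → 0.0000 [wait]  node(6,6) S=202.7462 payoff=0.0000 vs cont=0.0000 → 0.0000 [wait]  ⇒ S*(6)=94.7500
t_5: node(5,0) S=50.2653 payoff=71.5947 vs cont=71.1240 → 71.5947 [stop]  node(5,1) S=64.7728 payoff=57.0872 vs cont=56.6165 → 57.0872 [stop]  node(5,2) S=83.4674 payoff=38.3926 vs cont=37.9219 → 38.3926 [stop]  node(5,3) S=107.5577 payoff=14.3023 vs cont=17.4898 → 17.4898 [wait]  node(5,4) S=138.6009 payoff=0.0000 vs cont=3.7846 → 3.7846 [wait]  node(5,5) S=178.6037 payoff=0.0000 vs cont=0.0000 → 0.0000 [wait]  ⇒ S*(5)=83.4674
t_4: node(4,0) S=57.0598 payoff=64.8002 vs cont=64.3295 → 64.8002 [stop]  node(4,1) S=73.5283 payoff=48.3317 vs cont=47.8610 → 48.3317 [stop]  node(4,2) S=94.7500 payoff=27.1100 vs cont=28.1748 → 28.1748 [wait]  node(4,3) S=122.0966 payoff=0.0000 vs cont=10.8201 → 10.8201 [wait]  node(4,4) S=157.3360 payoff=0.0000 vs cont=1.9468 → 1.9468 [wait]  ⇒ S*(4)=73.5283
t_3: node(3,0) S=64.7728 payoff=57.0872 vs cont=56.6165 → 57.0872 [stop]  node(3,1) S=83.4674 payoff=38.3926 vs cont=38.4349 → 38.4349 [wait]  node(3,2) S=107.5577 payoff=14.3023 vs cont=19.7057 → 19.7057 [wait]  node(3,3) S=138.6009 payoff=0.0000 vs cont=6.5038 → 6.5038 [wait]  ⇒ S*(3)=64.7728
t_2: node(2,0) S=73.5283 payoff=48.3317 vs cont=47.8813 → 48.3317 [stop]  node(2,1) S=94.7500 payoff=27.1100 vs cont=29.2640 → 29.2640 [wait]  node(2,2) S=122.0966 payoff=0.0000 vs cont=13.2699 → 13.2699 [wait]  ⇒ S*(2)=73.5283
t_1: node(1,0) S=83.4674 payoff=38.3926 vs cont=38.9596 → 38.9596 [wait]  node(1,1) S=107.5577 payoff=14.3023 vs cont=21.4461 → 21.4461 [wait]  ⇒ S*(1)=-
t_0: node(0,0) S=94.7500 payoff=27.1100 vs cont=30.3724 → 30.3724 [wait]  ⇒ S*(0)=-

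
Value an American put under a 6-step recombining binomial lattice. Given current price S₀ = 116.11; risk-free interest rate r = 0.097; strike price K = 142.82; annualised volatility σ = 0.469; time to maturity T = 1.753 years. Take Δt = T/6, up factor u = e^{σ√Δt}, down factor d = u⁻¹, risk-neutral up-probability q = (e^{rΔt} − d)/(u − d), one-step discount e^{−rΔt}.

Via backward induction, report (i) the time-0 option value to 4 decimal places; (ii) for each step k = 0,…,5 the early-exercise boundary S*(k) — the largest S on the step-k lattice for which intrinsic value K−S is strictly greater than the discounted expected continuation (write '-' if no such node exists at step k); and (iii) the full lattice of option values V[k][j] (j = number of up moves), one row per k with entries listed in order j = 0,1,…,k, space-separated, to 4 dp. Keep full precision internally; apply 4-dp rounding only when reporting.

Δt=0.29217, u=1.28854, d=0.77608, q=0.49305, disc=e^(-rΔt)=0.97206
k=6 terminal: V=max(K-S,0) → 117.4517 100.7004 72.8878 26.7100 0.0000 0.0000 0.0000
k=5: j=0 S=32.6880 intr=110.1320 cont=106.1413 V=110.1320[EX]; j=1 S=54.2726 intr=88.5474 cont=84.5566 V=88.5474[EX]; j=2 S=90.1101 intr=52.7099 cont=48.7192 V=52.7099[EX]; j=3 S=149.6118 intr=0.0000 cont=13.1622 V=13.1622[hold]; j=4 S=248.4039 intr=0.0000 cont=0.0000 V=0.0000[hold]; j=5 S=412.4305 intr=0.0000 cont=0.0000 V=0.0000[hold]  S*(5)=90.1101
k=4: j=0 S=42.1196 intr=100.7004 cont=96.7096 V=100.7004[EX]; j=1 S=69.9322 intr=72.8878 cont=68.8971 V=72.8878[EX]; j=2 S=116.1100 intr=26.7100 cont=32.2828 V=32.2828[hold]; j=3 S=192.7801 intr=0.0000 cont=6.4861 V=6.4861[hold]; j=4 S=320.0771 intr=0.0000 cont=0.0000 V=0.0000[hold]  S*(4)=69.9322
k=3: j=0 S=54.2726 intr=88.5474 cont=84.5566 V=88.5474[EX]; j=1 S=90.1101 intr=52.7099 cont=51.3901 V=52.7099[EX]; j=2 S=149.6118 intr=0.0000 cont=19.0169 V=19.0169[hold]; j=3 S=248.4039 intr=0.0000 cont=3.1962 V=3.1962[hold]  S*(3)=90.1101
k=2: j=0 S=69.9322 intr=72.8878 cont=68.8971 V=72.8878[EX]; j=1 S=116.1100 intr=26.7100 cont=35.0888 V=35.0888[hold]; j=2 S=192.7801 intr=0.0000 cont=10.9030 V=10.9030[hold]  S*(2)=69.9322
k=1: j=0 S=90.1101 intr=52.7099 cont=52.7350 V=52.7350[hold]; j=1 S=149.6118 intr=0.0000 cont=22.5167 V=22.5167[hold]  S*(1)=-
k=0: j=0 S=116.1100 intr=26.7100 cont=36.7785 V=36.7785[hold]  S*(0)=-

price = 36.7785
boundary = - - 69.9322 90.1101 69.9322 90.1101
tree:
36.7785
52.7350 22.5167
72.8878 35.0888 10.9030
88.5474 52.7099 19.0169 3.1962
100.7004 72.8878 32.2828 6.4861 0.0000
110.1320 88.5474 52.7099 13.1622 0.0000 0.0000
117.4517 100.7004 72.8878 26.7100 0.0000 0.0000 0.0000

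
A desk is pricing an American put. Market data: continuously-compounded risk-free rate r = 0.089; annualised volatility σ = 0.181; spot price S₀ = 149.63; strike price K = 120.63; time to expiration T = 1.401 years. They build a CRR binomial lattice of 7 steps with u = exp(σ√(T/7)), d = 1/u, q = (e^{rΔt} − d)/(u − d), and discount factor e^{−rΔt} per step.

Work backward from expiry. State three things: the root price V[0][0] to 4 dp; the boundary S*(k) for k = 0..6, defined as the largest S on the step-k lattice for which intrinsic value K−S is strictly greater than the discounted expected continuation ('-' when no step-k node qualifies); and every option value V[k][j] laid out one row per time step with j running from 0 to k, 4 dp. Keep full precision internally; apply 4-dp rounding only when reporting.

price = 0.7891
boundary = - - - - 108.2309 99.8124 108.2309
tree:
0.7891
1.6300 0.2302
3.2990 0.5228 0.0344
6.5058 1.1766 0.0855 0.0000
12.3991 2.6190 0.2127 0.0000 0.0000
20.8176 5.7494 0.5289 0.0000 0.0000 0.0000
28.5813 12.3991 1.3152 0.0000 0.0000 0.0000 0.0000
35.7411 20.8176 3.2705 0.0000 0.0000 0.0000 0.0000 0.0000

Δt=0.20014, u=1.08434, d=0.92222, q=0.59062, disc=e^(-rΔt)=0.98234
k=7 terminal: V=max(K-S,0) → 35.7411 20.8176 3.2705 0.0000 0.0000 0.0000 0.0000 0.0000
k=6: j=0 S=92.0487 intr=28.5813 cont=26.4515 V=28.5813[EX]; j=1 S=108.2309 intr=12.3991 cont=10.2693 V=12.3991[EX]; j=2 S=127.2580 intr=0.0000 cont=1.3152 V=1.3152[hold]; j=3 S=149.6300 intr=0.0000 cont=0.0000 V=0.0000[hold]; j=4 S=175.9350 intr=0.0000 cont=0.0000 V=0.0000[hold]; j=5 S=206.8645 intr=0.0000 cont=0.0000 V=0.0000[hold]; j=6 S=243.2313 intr=0.0000 cont=0.0000 V=0.0000[hold]  S*(6)=108.2309
k=5: j=0 S=99.8124 intr=20.8176 cont=18.6878 V=20.8176[EX]; j=1 S=117.3595 intr=3.2705 cont=5.7494 V=5.7494[hold]; j=2 S=137.9914 intr=0.0000 cont=0.5289 V=0.5289[hold]; j=3 S=162.2503 intr=0.0000 cont=0.0000 V=0.0000[hold]; j=4 S=190.7740 intr=0.0000 cont=0.0000 V=0.0000[hold]; j=5 S=224.3121 intr=0.0000 cont=0.0000 V=0.0000[hold]  S*(5)=99.8124
k=4: j=0 S=108.2309 intr=12.3991 cont=11.7076 V=12.3991[EX]; j=1 S=127.2580 intr=0.0000 cont=2.6190 V=2.6190[hold]; j=2 S=149.6300 intr=0.0000 cont=0.2127 V=0.2127[hold]; j=3 S=175.9350 intr=0.0000 cont=0.0000 V=0.0000[hold]; j=4 S=206.8645 intr=0.0000 cont=0.0000 V=0.0000[hold]  S*(4)=108.2309
k=3: j=0 S=117.3595 intr=3.2705 cont=6.5058 V=6.5058[hold]; j=1 S=137.9914 intr=0.0000 cont=1.1766 V=1.1766[hold]; j=2 S=162.2503 intr=0.0000 cont=0.0855 V=0.0855[hold]; j=3 S=190.7740 intr=0.0000 cont=0.0000 V=0.0000[hold]  S*(3)=-
k=2: j=0 S=127.2580 intr=0.0000 cont=3.2990 V=3.2990[hold]; j=1 S=149.6300 intr=0.0000 cont=0.5228 V=0.5228[hold]; j=2 S=175.9350 intr=0.0000 cont=0.0344 V=0.0344[hold]  S*(2)=-
k=1: j=0 S=137.9914 intr=0.0000 cont=1.6300 V=1.6300[hold]; j=1 S=162.2503 intr=0.0000 cont=0.2302 V=0.2302[hold]  S*(1)=-
k=0: j=0 S=149.6300 intr=0.0000 cont=0.7891 V=0.7891[hold]  S*(0)=-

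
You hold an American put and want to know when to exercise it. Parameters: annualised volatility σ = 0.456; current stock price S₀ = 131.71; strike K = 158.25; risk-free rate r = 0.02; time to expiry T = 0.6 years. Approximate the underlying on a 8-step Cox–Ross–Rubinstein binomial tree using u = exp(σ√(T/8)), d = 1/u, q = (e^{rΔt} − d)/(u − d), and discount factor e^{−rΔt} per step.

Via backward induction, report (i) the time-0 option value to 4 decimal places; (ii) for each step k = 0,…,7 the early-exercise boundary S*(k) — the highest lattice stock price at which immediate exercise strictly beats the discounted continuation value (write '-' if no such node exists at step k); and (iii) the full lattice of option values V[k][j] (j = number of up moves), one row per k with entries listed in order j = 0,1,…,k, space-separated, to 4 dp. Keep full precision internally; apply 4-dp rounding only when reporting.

params: Δt=0.07500 u=1.13301 d=0.88260 q=0.47481 e^(-rΔt)=0.99850
t_8 payoffs: 109.7503 95.9901 78.3257 55.6497 26.5400 0.0000 0.0000 0.0000 0.0000
t_7: node(7,0) S=54.9508 payoff=103.2992 vs cont=103.0621 → 103.2992 [stop]  node(7,1) S=70.5413 payoff=87.7087 vs cont=87.4715 → 87.7087 [stop]  node(7,2) S=90.5553 payoff=67.6947 vs cont=67.4575 → 67.6947 [stop]  node(7,3) S=116.2475 payoff=42.0025 vs cont=41.7653 → 42.0025 [stop]  node(7,4) S=149.2292 payoff=9.0208 vs cont=13.9175 → 13.9175 [wait]  node(7,5) S=191.5684 payoff=0.0000 vs cont=0.0000 → 0.0000 [wait]  node(7,6) S=245.9200 payoff=0.0000 vs cont=0.0000 → 0.0000 [wait]  node(7,7) S=315.6922 payoff=0.0000 vs cont=0.0000 → 0.0000 [wait]  ⇒ S*(7)=116.2475
t_6: node(6,0) S=62.2599 payoff=95.9901 vs cont=95.7529 → 95.9901 [stop]  node(6,1) S=79.9243 payoff=78.3257 vs cont=78.0885 → 78.3257 [stop]  node(6,2) S=102.6003 payoff=55.6497 vs cont=55.4125 → 55.6497 [stop]  node(6,3) S=131.7100 payoff=26.5400 vs cont=28.6243 → 28.6243 [wait]  node(6,4) S=169.0787 payoff=0.0000 vs cont=7.2983 → 7.2983 [wait]  node(6,5) S=217.0495 payoff=0.0000 vs cont=0.0000 → 0.0000 [wait]  node(6,6) S=278.6306 payoff=0.0000 vs cont=0.0000 → 0.0000 [wait]  ⇒ S*(6)=102.6003
t_5: node(5,0) S=70.5413 payoff=87.7087 vs cont=87.4715 → 87.7087 [stop]  node(5,1) S=90.5553 payoff=67.6947 vs cont=67.4575 → 67.6947 [stop]  node(5,2) S=116.2475 payoff=42.0025 vs cont=42.7535 → 42.7535 [wait]  node(5,3) S=149.2292 payoff=9.0208 vs cont=18.4707 → 18.4707 [wait]  node(5,4) S=191.5684 payoff=0.0000 vs cont=3.8272 → 3.8272 [wait]  node(5,5) S=245.9200 payoff=0.0000 vs cont=0.0000 → 0.0000 [wait]  ⇒ S*(5)=90.5553
t_4: node(4,0) S=79.9243 payoff=78.3257 vs cont=78.0885 → 78.3257 [stop]  node(4,1) S=102.6003 payoff=55.6497 vs cont=55.7685 → 55.7685 [wait]  node(4,2) S=131.7100 payoff=26.5400 vs cont=31.1768 → 31.1768 [wait]  node(4,3) S=169.0787 payoff=0.0000 vs cont=11.5005 → 11.5005 [wait]  node(4,4) S=217.0495 payoff=0.0000 vs cont=2.0070 → 2.0070 [wait]  ⇒ S*(4)=79.9243
t_3: node(3,0) S=90.5553 payoff=67.6947 vs cont=67.5139 → 67.6947 [stop]  node(3,1) S=116.2475 payoff=42.0025 vs cont=44.0259 → 44.0259 [wait]  node(3,2) S=149.2292 payoff=9.0208 vs cont=21.8015 → 21.8015 [wait]  node(3,3) S=191.5684 payoff=0.0000 vs cont=6.9824 → 6.9824 [wait]  ⇒ S*(3)=90.5553
t_2: node(2,0) S=102.6003 payoff=55.6497 vs cont=56.3718 → 56.3718 [wait]  node(2,1) S=131.7100 payoff=26.5400 vs cont=33.4233 → 33.4233 [wait]  node(2,2) S=169.0787 payoff=0.0000 vs cont=14.7430 → 14.7430 [wait]  ⇒ S*(2)=-
t_1: node(1,0) S=116.2475 payoff=42.0025 vs cont=45.4073 → 45.4073 [wait]  node(1,1) S=149.2292 payoff=9.0208 vs cont=24.5168 → 24.5168 [wait]  ⇒ S*(1)=-
t_0: node(0,0) S=131.7100 payoff=26.5400 vs cont=35.4350 → 35.4350 [wait]  ⇒ S*(0)=-

price = 35.4350
boundary = - - - 90.5553 79.9243 90.5553 102.6003 116.2475
tree:
35.4350
45.4073 24.5168
56.3718 33.4233 14.7430
67.6947 44.0259 21.8015 6.9824
78.3257 55.7685 31.1768 11.5005 2.0070
87.7087 67.6947 42.7535 18.4707 3.8272 0.0000
95.9901 78.3257 55.6497 28.6243 7.2983 0.0000 0.0000
103.2992 87.7087 67.6947 42.0025 13.9175 0.0000 0.0000 0.0000
109.7503 95.9901 78.3257 55.6497 26.5400 0.0000 0.0000 0.0000 0.0000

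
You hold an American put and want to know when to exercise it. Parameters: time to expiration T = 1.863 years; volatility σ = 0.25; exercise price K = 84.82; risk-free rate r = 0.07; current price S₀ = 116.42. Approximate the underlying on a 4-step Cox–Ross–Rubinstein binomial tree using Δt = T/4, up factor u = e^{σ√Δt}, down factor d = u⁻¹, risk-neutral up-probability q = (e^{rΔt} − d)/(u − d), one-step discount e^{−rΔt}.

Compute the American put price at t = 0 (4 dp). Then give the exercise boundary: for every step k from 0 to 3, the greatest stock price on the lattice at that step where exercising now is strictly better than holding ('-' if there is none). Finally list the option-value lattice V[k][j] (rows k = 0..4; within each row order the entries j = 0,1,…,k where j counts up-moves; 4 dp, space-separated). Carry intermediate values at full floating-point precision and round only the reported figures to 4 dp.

Δt=0.46575  u=1.18603  d=0.84315  q=0.55410  discount=0.96792
step 4 (expiry): payoffs max(K−S,0) = 25.9845 2.0575 0.0000 0.0000 0.0000
step 3: (k=3,j=0): S=69.7809, (K−S)⁺=15.0391, hold=12.3184 ⇒ V=15.0391 exercise | (k=3,j=1): S=98.1591, (K−S)⁺=0.0000, hold=0.8880 ⇒ V=0.8880 continue | (k=3,j=2): S=138.0780, (K−S)⁺=0.0000, hold=0.0000 ⇒ V=0.0000 continue | (k=3,j=3): S=194.2311, (K−S)⁺=0.0000, hold=0.0000 ⇒ V=0.0000 continue  boundary S*=69.7809
step 2: (k=2,j=0): S=82.7625, (K−S)⁺=2.0575, hold=6.9671 ⇒ V=6.9671 continue | (k=2,j=1): S=116.4200, (K−S)⁺=0.0000, hold=0.3833 ⇒ V=0.3833 continue | (k=2,j=2): S=163.7652, (K−S)⁺=0.0000, hold=0.0000 ⇒ V=0.0000 continue  boundary S*=-
step 1: (k=1,j=0): S=98.1591, (K−S)⁺=0.0000, hold=3.2126 ⇒ V=3.2126 continue | (k=1,j=1): S=138.0780, (K−S)⁺=0.0000, hold=0.1654 ⇒ V=0.1654 continue  boundary S*=-
step 0: (k=0,j=0): S=116.4200, (K−S)⁺=0.0000, hold=1.4752 ⇒ V=1.4752 continue  boundary S*=-

price = 1.4752
boundary = - - - 69.7809
tree:
1.4752
3.2126 0.1654
6.9671 0.3833 0.0000
15.0391 0.8880 0.0000 0.0000
25.9845 2.0575 0.0000 0.0000 0.0000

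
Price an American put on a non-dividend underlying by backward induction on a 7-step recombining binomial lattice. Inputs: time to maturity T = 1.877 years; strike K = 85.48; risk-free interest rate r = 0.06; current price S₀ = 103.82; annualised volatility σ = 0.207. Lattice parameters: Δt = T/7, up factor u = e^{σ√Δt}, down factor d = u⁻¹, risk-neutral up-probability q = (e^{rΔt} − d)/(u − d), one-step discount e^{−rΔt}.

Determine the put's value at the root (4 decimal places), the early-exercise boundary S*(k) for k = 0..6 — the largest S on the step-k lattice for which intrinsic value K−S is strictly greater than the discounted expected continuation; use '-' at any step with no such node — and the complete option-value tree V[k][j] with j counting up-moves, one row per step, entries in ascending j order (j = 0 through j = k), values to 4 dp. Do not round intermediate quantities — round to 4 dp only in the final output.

Δt=0.26814  u=1.11315  d=0.89836  q=0.54874  discount=0.98404
step 7 (expiry): payoffs max(K−S,0) = 36.4550 24.7335 10.2094 0.0000 0.0000 0.0000 0.0000 0.0000
step 6: (k=6,j=0): S=54.5719, (K−S)⁺=30.9081, hold=29.5438 ⇒ V=30.9081 exercise | (k=6,j=1): S=67.6197, (K−S)⁺=17.8603, hold=16.4960 ⇒ V=17.8603 exercise | (k=6,j=2): S=83.7871, (K−S)⁺=1.6929, hold=4.5336 ⇒ V=4.5336 continue | (k=6,j=3): S=103.8200, (K−S)⁺=0.0000, hold=0.0000 ⇒ V=0.0000 continue | (k=6,j=4): S=128.6426, (K−S)⁺=0.0000, hold=0.0000 ⇒ V=0.0000 continue | (k=6,j=5): S=159.4002, (K−S)⁺=0.0000, hold=0.0000 ⇒ V=0.0000 continue | (k=6,j=6): S=197.5116, (K−S)⁺=0.0000, hold=0.0000 ⇒ V=0.0000 continue  boundary S*=67.6197
step 5: (k=5,j=0): S=60.7465, (K−S)⁺=24.7335, hold=23.3692 ⇒ V=24.7335 exercise | (k=5,j=1): S=75.2706, (K−S)⁺=10.2094, hold=10.3791 ⇒ V=10.3791 continue | (k=5,j=2): S=93.2672, (K−S)⁺=0.0000, hold=2.0132 ⇒ V=2.0132 continue | (k=5,j=3): S=115.5668, (K−S)⁺=0.0000, hold=0.0000 ⇒ V=0.0000 continue | (k=5,j=4): S=143.1980, (K−S)⁺=0.0000, hold=0.0000 ⇒ V=0.0000 continue | (k=5,j=5): S=177.4356, (K−S)⁺=0.0000, hold=0.0000 ⇒ V=0.0000 continue  boundary S*=60.7465
step 4: (k=4,j=0): S=67.6197, (K−S)⁺=17.8603, hold=16.5877 ⇒ V=17.8603 exercise | (k=4,j=1): S=83.7871, (K−S)⁺=1.6929, hold=5.6960 ⇒ V=5.6960 continue | (k=4,j=2): S=103.8200, (K−S)⁺=0.0000, hold=0.8940 ⇒ V=0.8940 continue | (k=4,j=3): S=128.6426, (K−S)⁺=0.0000, hold=0.0000 ⇒ V=0.0000 continue | (k=4,j=4): S=159.4002, (K−S)⁺=0.0000, hold=0.0000 ⇒ V=0.0000 continue  boundary S*=67.6197
step 3: (k=3,j=0): S=75.2706, (K−S)⁺=10.2094, hold=11.0068 ⇒ V=11.0068 continue | (k=3,j=1): S=93.2672, (K−S)⁺=0.0000, hold=3.0121 ⇒ V=3.0121 continue | (k=3,j=2): S=115.5668, (K−S)⁺=0.0000, hold=0.3970 ⇒ V=0.3970 continue | (k=3,j=3): S=143.1980, (K−S)⁺=0.0000, hold=0.0000 ⇒ V=0.0000 continue  boundary S*=-
step 2: (k=2,j=0): S=83.7871, (K−S)⁺=1.6929, hold=6.5142 ⇒ V=6.5142 continue | (k=2,j=1): S=103.8200, (K−S)⁺=0.0000, hold=1.5519 ⇒ V=1.5519 continue | (k=2,j=2): S=128.6426, (K−S)⁺=0.0000, hold=0.1763 ⇒ V=0.1763 continue  boundary S*=-
step 1: (k=1,j=0): S=93.2672, (K−S)⁺=0.0000, hold=3.7307 ⇒ V=3.7307 continue | (k=1,j=1): S=115.5668, (K−S)⁺=0.0000, hold=0.7843 ⇒ V=0.7843 continue  boundary S*=-
step 0: (k=0,j=0): S=103.8200, (K−S)⁺=0.0000, hold=2.0802 ⇒ V=2.0802 continue  boundary S*=-

price = 2.0802
boundary = - - - - 67.6197 60.7465 67.6197
tree:
2.0802
3.7307 0.7843
6.5142 1.5519 0.1763
11.0068 3.0121 0.3970 0.0000
17.8603 5.6960 0.8940 0.0000 0.0000
24.7335 10.3791 2.0132 0.0000 0.0000 0.0000
30.9081 17.8603 4.5336 0.0000 0.0000 0.0000 0.0000
36.4550 24.7335 10.2094 0.0000 0.0000 0.0000 0.0000 0.0000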